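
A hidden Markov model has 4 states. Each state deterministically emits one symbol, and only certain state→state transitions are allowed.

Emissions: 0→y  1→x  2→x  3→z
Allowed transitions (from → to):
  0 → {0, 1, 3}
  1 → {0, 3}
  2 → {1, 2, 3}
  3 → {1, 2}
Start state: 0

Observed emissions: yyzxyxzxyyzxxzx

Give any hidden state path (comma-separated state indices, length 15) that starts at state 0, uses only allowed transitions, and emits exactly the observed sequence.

  0: obs=y cand={0} pick 0 [start]
  1: obs=y cand={0} pick 0 [0->0 ok]
  2: obs=z cand={3} pick 3 [0->3 ok]
  3: obs=x cand={1,2} pick 1 [3->1 ok]
  4: obs=y cand={0} pick 0 [1->0 ok]
  5: obs=x cand={1,2} pick 1 [0->1 ok]
  6: obs=z cand={3} pick 3 [1->3 ok]
  7: obs=x cand={1,2} pick 1 [3->1 ok]
  8: obs=y cand={0} pick 0 [1->0 ok]
  9: obs=y cand={0} pick 0 [0->0 ok]
  10: obs=z cand={3} pick 3 [0->3 ok]
  11: obs=x cand={1,2} pick 2 [3->2 ok]
  12: obs=x cand={1,2} pick 1 [2->1 ok]
  13: obs=z cand={3} pick 3 [1->3 ok]
  14: obs=x cand={1,2} pick 2 [3->2 ok]

0,0,3,1,0,1,3,1,0,0,3,2,1,3,2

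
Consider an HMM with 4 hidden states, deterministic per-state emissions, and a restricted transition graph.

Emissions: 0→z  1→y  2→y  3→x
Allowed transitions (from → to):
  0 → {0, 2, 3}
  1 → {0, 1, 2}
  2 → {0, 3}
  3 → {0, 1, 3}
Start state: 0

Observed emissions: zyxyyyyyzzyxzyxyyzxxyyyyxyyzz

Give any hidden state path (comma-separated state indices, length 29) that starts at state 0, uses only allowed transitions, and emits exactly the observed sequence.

0,2,3,1,1,1,1,2,0,0,2,3,0,2,3,1,2,0,3,3,1,1,1,2,3,1,2,0,0

  pos 0: z in {0}, choose 0; start
  pos 1: y in {1,2}, choose 2; 0->2 ok
  pos 2: x in {3}, choose 3; 2->3 ok
  pos 3: y in {1,2}, choose 1; 3->1 ok
  pos 4: y in {1,2}, choose 1; 1->1 ok
  pos 5: y in {1,2}, choose 1; 1->1 ok
  pos 6: y in {1,2}, choose 1; 1->1 ok
  pos 7: y in {1,2}, choose 2; 1->2 ok
  pos 8: z in {0}, choose 0; 2->0 ok
  pos 9: z in {0}, choose 0; 0->0 ok
  pos 10: y in {1,2}, choose 2; 0->2 ok
  pos 11: x in {3}, choose 3; 2->3 ok
  pos 12: z in {0}, choose 0; 3->0 ok
  pos 13: y in {1,2}, choose 2; 0->2 ok
  pos 14: x in {3}, choose 3; 2->3 ok
  pos 15: y in {1,2}, choose 1; 3->1 ok
  pos 16: y in {1,2}, choose 2; 1->2 ok
  pos 17: z in {0}, choose 0; 2->0 ok
  pos 18: x in {3}, choose 3; 0->3 ok
  pos 19: x in {3}, choose 3; 3->3 ok
  pos 20: y in {1,2}, choose 1; 3->1 ok
  pos 21: y in {1,2}, choose 1; 1->1 ok
  pos 22: y in {1,2}, choose 1; 1->1 ok
  pos 23: y in {1,2}, choose 2; 1->2 ok
  pos 24: x in {3}, choose 3; 2->3 ok
  pos 25: y in {1,2}, choose 1; 3->1 ok
  pos 26: y in {1,2}, choose 2; 1->2 ok
  pos 27: z in {0}, choose 0; 2->0 ok
  pos 28: z in {0}, choose 0; 0->0 ok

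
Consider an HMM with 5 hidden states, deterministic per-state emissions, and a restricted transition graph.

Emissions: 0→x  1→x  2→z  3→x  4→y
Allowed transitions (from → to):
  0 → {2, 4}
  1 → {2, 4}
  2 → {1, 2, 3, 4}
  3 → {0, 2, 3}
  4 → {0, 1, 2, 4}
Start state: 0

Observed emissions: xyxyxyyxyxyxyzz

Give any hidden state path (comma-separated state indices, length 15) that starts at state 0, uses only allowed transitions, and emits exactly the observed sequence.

0,4,1,4,0,4,4,1,4,1,4,1,4,2,2

  pos 0: x in {0,1,3}, choose 0; start
  pos 1: y in {4}, choose 4; 0->4 ok
  pos 2: x in {0,1,3}, choose 1; 4->1 ok
  pos 3: y in {4}, choose 4; 1->4 ok
  pos 4: x in {0,1,3}, choose 0; 4->0 ok
  pos 5: y in {4}, choose 4; 0->4 ok
  pos 6: y in {4}, choose 4; 4->4 ok
  pos 7: x in {0,1,3}, choose 1; 4->1 ok
  pos 8: y in {4}, choose 4; 1->4 ok
  pos 9: x in {0,1,3}, choose 1; 4->1 ok
  pos 10: y in {4}, choose 4; 1->4 ok
  pos 11: x in {0,1,3}, choose 1; 4->1 ok
  pos 12: y in {4}, choose 4; 1->4 ok
  pos 13: z in {2}, choose 2; 4->2 ok
  pos 14: z in {2}, choose 2; 2->2 ok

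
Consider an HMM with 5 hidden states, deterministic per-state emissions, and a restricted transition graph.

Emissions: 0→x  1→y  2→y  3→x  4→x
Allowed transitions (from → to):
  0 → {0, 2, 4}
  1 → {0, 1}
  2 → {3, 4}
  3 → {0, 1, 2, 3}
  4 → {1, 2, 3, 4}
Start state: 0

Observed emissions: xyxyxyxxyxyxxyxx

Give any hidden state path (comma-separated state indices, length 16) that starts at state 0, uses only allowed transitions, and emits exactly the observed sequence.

  0: obs=x cand={0,3,4} pick 0 [start]
  1: obs=y cand={1,2} pick 2 [0->2 ok]
  2: obs=x cand={0,3,4} pick 3 [2->3 ok]
  3: obs=y cand={1,2} pick 1 [3->1 ok]
  4: obs=x cand={0,3,4} pick 0 [1->0 ok]
  5: obs=y cand={1,2} pick 2 [0->2 ok]
  6: obs=x cand={0,3,4} pick 4 [2->4 ok]
  7: obs=x cand={0,3,4} pick 3 [4->3 ok]
  8: obs=y cand={1,2} pick 1 [3->1 ok]
  9: obs=x cand={0,3,4} pick 0 [1->0 ok]
  10: obs=y cand={1,2} pick 2 [0->2 ok]
  11: obs=x cand={0,3,4} pick 4 [2->4 ok]
  12: obs=x cand={0,3,4} pick 3 [4->3 ok]
  13: obs=y cand={1,2} pick 2 [3->2 ok]
  14: obs=x cand={0,3,4} pick 4 [2->4 ok]
  15: obs=x cand={0,3,4} pick 4 [4->4 ok]

0,2,3,1,0,2,4,3,1,0,2,4,3,2,4,4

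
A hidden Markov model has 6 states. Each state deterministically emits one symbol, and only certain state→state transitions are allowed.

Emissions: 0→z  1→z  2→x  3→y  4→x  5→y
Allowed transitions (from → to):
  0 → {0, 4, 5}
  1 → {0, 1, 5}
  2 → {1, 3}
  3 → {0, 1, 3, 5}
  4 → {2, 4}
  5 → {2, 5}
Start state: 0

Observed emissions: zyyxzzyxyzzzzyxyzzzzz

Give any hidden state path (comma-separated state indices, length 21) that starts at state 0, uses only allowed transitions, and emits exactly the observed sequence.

  0: obs=z cand={0,1} pick 0 [start]
  1: obs=y cand={3,5} pick 5 [0->5 ok]
  2: obs=y cand={3,5} pick 5 [5->5 ok]
  3: obs=x cand={2,4} pick 2 [5->2 ok]
  4: obs=z cand={0,1} pick 1 [2->1 ok]
  5: obs=z cand={0,1} pick 0 [1->0 ok]
  6: obs=y cand={3,5} pick 5 [0->5 ok]
  7: obs=x cand={2,4} pick 2 [5->2 ok]
  8: obs=y cand={3,5} pick 3 [2->3 ok]
  9: obs=z cand={0,1} pick 1 [3->1 ok]
  10: obs=z cand={0,1} pick 1 [1->1 ok]
  11: obs=z cand={0,1} pick 1 [1->1 ok]
  12: obs=z cand={0,1} pick 1 [1->1 ok]
  13: obs=y cand={3,5} pick 5 [1->5 ok]
  14: obs=x cand={2,4} pick 2 [5->2 ok]
  15: obs=y cand={3,5} pick 3 [2->3 ok]
  16: obs=z cand={0,1} pick 1 [3->1 ok]
  17: obs=z cand={0,1} pick 1 [1->1 ok]
  18: obs=z cand={0,1} pick 1 [1->1 ok]
  19: obs=z cand={0,1} pick 0 [1->0 ok]
  20: obs=z cand={0,1} pick 0 [0->0 ok]

0,5,5,2,1,0,5,2,3,1,1,1,1,5,2,3,1,1,1,0,0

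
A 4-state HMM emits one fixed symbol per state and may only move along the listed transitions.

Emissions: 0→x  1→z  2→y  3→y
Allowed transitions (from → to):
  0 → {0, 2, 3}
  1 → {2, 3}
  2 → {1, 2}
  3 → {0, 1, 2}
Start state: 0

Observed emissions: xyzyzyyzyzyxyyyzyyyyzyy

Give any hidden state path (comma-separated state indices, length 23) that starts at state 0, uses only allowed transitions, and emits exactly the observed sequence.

  t0 'x' -> {0}, take 0 (start)
  t1 'y' -> {2,3}, take 2 (0->2 ok)
  t2 'z' -> {1}, take 1 (2->1 ok)
  t3 'y' -> {2,3}, take 2 (1->2 ok)
  t4 'z' -> {1}, take 1 (2->1 ok)
  t5 'y' -> {2,3}, take 3 (1->3 ok)
  t6 'y' -> {2,3}, take 2 (3->2 ok)
  t7 'z' -> {1}, take 1 (2->1 ok)
  t8 'y' -> {2,3}, take 3 (1->3 ok)
  t9 'z' -> {1}, take 1 (3->1 ok)
  t10 'y' -> {2,3}, take 3 (1->3 ok)
  t11 'x' -> {0}, take 0 (3->0 ok)
  t12 'y' -> {2,3}, take 3 (0->3 ok)
  t13 'y' -> {2,3}, take 2 (3->2 ok)
  t14 'y' -> {2,3}, take 2 (2->2 ok)
  t15 'z' -> {1}, take 1 (2->1 ok)
  t16 'y' -> {2,3}, take 3 (1->3 ok)
  t17 'y' -> {2,3}, take 2 (3->2 ok)
  t18 'y' -> {2,3}, take 2 (2->2 ok)
  t19 'y' -> {2,3}, take 2 (2->2 ok)
  t20 'z' -> {1}, take 1 (2->1 ok)
  t21 'y' -> {2,3}, take 3 (1->3 ok)
  t22 'y' -> {2,3}, take 2 (3->2 ok)

0,2,1,2,1,3,2,1,3,1,3,0,3,2,2,1,3,2,2,2,1,3,2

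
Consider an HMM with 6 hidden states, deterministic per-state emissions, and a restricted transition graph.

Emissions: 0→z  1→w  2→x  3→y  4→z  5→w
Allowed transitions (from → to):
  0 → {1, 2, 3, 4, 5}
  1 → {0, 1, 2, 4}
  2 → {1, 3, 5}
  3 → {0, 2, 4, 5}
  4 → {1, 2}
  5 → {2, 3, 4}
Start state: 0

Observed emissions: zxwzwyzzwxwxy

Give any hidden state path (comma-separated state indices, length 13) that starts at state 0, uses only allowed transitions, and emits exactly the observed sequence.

0,2,1,0,5,3,0,4,1,2,5,2,3

  pos 0: z in {0,4}, choose 0; start
  pos 1: x in {2}, choose 2; 0->2 ok
  pos 2: w in {1,5}, choose 1; 2->1 ok
  pos 3: z in {0,4}, choose 0; 1->0 ok
  pos 4: w in {1,5}, choose 5; 0->5 ok
  pos 5: y in {3}, choose 3; 5->3 ok
  pos 6: z in {0,4}, choose 0; 3->0 ok
  pos 7: z in {0,4}, choose 4; 0->4 ok
  pos 8: w in {1,5}, choose 1; 4->1 ok
  pos 9: x in {2}, choose 2; 1->2 ok
  pos 10: w in {1,5}, choose 5; 2->5 ok
  pos 11: x in {2}, choose 2; 5->2 ok
  pos 12: y in {3}, choose 3; 2->3 ok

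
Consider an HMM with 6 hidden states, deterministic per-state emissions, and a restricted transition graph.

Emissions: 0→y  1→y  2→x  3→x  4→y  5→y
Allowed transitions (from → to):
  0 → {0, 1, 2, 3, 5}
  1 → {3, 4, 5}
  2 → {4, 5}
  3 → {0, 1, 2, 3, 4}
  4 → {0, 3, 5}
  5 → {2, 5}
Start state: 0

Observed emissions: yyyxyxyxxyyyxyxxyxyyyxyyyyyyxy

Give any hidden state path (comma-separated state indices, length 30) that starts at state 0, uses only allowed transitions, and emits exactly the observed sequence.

0,5,5,2,5,2,4,3,2,4,5,5,2,4,3,2,4,3,4,0,1,3,0,0,0,0,1,5,2,4

  [0] y  {0,1,4,5}  => 0  start
  [1] y  {0,1,4,5}  => 5  0->5 ok
  [2] y  {0,1,4,5}  => 5  5->5 ok
  [3] x  {2,3}  => 2  5->2 ok
  [4] y  {0,1,4,5}  => 5  2->5 ok
  [5] x  {2,3}  => 2  5->2 ok
  [6] y  {0,1,4,5}  => 4  2->4 ok
  [7] x  {2,3}  => 3  4->3 ok
  [8] x  {2,3}  => 2  3->2 ok
  [9] y  {0,1,4,5}  => 4  2->4 ok
  [10] y  {0,1,4,5}  => 5  4->5 ok
  [11] y  {0,1,4,5}  => 5  5->5 ok
  [12] x  {2,3}  => 2  5->2 ok
  [13] y  {0,1,4,5}  => 4  2->4 ok
  [14] x  {2,3}  => 3  4->3 ok
  [15] x  {2,3}  => 2  3->2 ok
  [16] y  {0,1,4,5}  => 4  2->4 ok
  [17] x  {2,3}  => 3  4->3 ok
  [18] y  {0,1,4,5}  => 4  3->4 ok
  [19] y  {0,1,4,5}  => 0  4->0 ok
  [20] y  {0,1,4,5}  => 1  0->1 ok
  [21] x  {2,3}  => 3  1->3 ok
  [22] y  {0,1,4,5}  => 0  3->0 ok
  [23] y  {0,1,4,5}  => 0  0->0 ok
  [24] y  {0,1,4,5}  => 0  0->0 ok
  [25] y  {0,1,4,5}  => 0  0->0 ok
  [26] y  {0,1,4,5}  => 1  0->1 ok
  [27] y  {0,1,4,5}  => 5  1->5 ok
  [28] x  {2,3}  => 2  5->2 ok
  [29] y  {0,1,4,5}  => 4  2->4 ok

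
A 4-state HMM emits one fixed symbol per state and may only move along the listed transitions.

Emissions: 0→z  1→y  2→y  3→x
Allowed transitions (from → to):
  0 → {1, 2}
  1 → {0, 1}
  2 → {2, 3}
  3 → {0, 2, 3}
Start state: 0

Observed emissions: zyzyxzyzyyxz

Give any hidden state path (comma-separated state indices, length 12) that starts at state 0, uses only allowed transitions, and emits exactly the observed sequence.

  pos 0: z in {0}, choose 0; start
  pos 1: y in {1,2}, choose 1; 0->1 ok
  pos 2: z in {0}, choose 0; 1->0 ok
  pos 3: y in {1,2}, choose 2; 0->2 ok
  pos 4: x in {3}, choose 3; 2->3 ok
  pos 5: z in {0}, choose 0; 3->0 ok
  pos 6: y in {1,2}, choose 1; 0->1 ok
  pos 7: z in {0}, choose 0; 1->0 ok
  pos 8: y in {1,2}, choose 2; 0->2 ok
  pos 9: y in {1,2}, choose 2; 2->2 ok
  pos 10: x in {3}, choose 3; 2->3 ok
  pos 11: z in {0}, choose 0; 3->0 ok

0,1,0,2,3,0,1,0,2,2,3,0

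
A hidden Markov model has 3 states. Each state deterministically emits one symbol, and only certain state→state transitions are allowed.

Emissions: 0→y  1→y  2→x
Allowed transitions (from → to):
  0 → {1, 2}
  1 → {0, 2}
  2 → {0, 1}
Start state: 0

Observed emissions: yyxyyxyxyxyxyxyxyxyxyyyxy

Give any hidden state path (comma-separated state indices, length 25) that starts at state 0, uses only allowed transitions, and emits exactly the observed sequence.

0,1,2,0,1,2,1,2,1,2,1,2,0,2,1,2,0,2,1,2,0,1,0,2,1

  pos 0: y in {0,1}, choose 0; start
  pos 1: y in {0,1}, choose 1; 0->1 ok
  pos 2: x in {2}, choose 2; 1->2 ok
  pos 3: y in {0,1}, choose 0; 2->0 ok
  pos 4: y in {0,1}, choose 1; 0->1 ok
  pos 5: x in {2}, choose 2; 1->2 ok
  pos 6: y in {0,1}, choose 1; 2->1 ok
  pos 7: x in {2}, choose 2; 1->2 ok
  pos 8: y in {0,1}, choose 1; 2->1 ok
  pos 9: x in {2}, choose 2; 1->2 ok
  pos 10: y in {0,1}, choose 1; 2->1 ok
  pos 11: x in {2}, choose 2; 1->2 ok
  pos 12: y in {0,1}, choose 0; 2->0 ok
  pos 13: x in {2}, choose 2; 0->2 ok
  pos 14: y in {0,1}, choose 1; 2->1 ok
  pos 15: x in {2}, choose 2; 1->2 ok
  pos 16: y in {0,1}, choose 0; 2->0 ok
  pos 17: x in {2}, choose 2; 0->2 ok
  pos 18: y in {0,1}, choose 1; 2->1 ok
  pos 19: x in {2}, choose 2; 1->2 ok
  pos 20: y in {0,1}, choose 0; 2->0 ok
  pos 21: y in {0,1}, choose 1; 0->1 ok
  pos 22: y in {0,1}, choose 0; 1->0 ok
  pos 23: x in {2}, choose 2; 0->2 ok
  pos 24: y in {0,1}, choose 1; 2->1 ok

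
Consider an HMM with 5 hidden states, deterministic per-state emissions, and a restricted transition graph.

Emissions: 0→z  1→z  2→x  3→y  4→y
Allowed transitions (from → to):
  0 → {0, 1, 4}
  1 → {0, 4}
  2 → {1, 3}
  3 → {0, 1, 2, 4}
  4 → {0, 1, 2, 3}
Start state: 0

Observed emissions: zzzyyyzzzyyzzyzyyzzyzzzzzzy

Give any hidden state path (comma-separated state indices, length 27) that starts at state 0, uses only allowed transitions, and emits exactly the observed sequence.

  0: obs=z cand={0,1} pick 0 [start]
  1: obs=z cand={0,1} pick 0 [0->0 ok]
  2: obs=z cand={0,1} pick 1 [0->1 ok]
  3: obs=y cand={3,4} pick 4 [1->4 ok]
  4: obs=y cand={3,4} pick 3 [4->3 ok]
  5: obs=y cand={3,4} pick 4 [3->4 ok]
  6: obs=z cand={0,1} pick 0 [4->0 ok]
  7: obs=z cand={0,1} pick 0 [0->0 ok]
  8: obs=z cand={0,1} pick 1 [0->1 ok]
  9: obs=y cand={3,4} pick 4 [1->4 ok]
  10: obs=y cand={3,4} pick 3 [4->3 ok]
  11: obs=z cand={0,1} pick 1 [3->1 ok]
  12: obs=z cand={0,1} pick 0 [1->0 ok]
  13: obs=y cand={3,4} pick 4 [0->4 ok]
  14: obs=z cand={0,1} pick 1 [4->1 ok]
  15: obs=y cand={3,4} pick 4 [1->4 ok]
  16: obs=y cand={3,4} pick 3 [4->3 ok]
  17: obs=z cand={0,1} pick 1 [3->1 ok]
  18: obs=z cand={0,1} pick 0 [1->0 ok]
  19: obs=y cand={3,4} pick 4 [0->4 ok]
  20: obs=z cand={0,1} pick 1 [4->1 ok]
  21: obs=z cand={0,1} pick 0 [1->0 ok]
  22: obs=z cand={0,1} pick 0 [0->0 ok]
  23: obs=z cand={0,1} pick 0 [0->0 ok]
  24: obs=z cand={0,1} pick 0 [0->0 ok]
  25: obs=z cand={0,1} pick 1 [0->1 ok]
  26: obs=y cand={3,4} pick 4 [1->4 ok]

0,0,1,4,3,4,0,0,1,4,3,1,0,4,1,4,3,1,0,4,1,0,0,0,0,1,4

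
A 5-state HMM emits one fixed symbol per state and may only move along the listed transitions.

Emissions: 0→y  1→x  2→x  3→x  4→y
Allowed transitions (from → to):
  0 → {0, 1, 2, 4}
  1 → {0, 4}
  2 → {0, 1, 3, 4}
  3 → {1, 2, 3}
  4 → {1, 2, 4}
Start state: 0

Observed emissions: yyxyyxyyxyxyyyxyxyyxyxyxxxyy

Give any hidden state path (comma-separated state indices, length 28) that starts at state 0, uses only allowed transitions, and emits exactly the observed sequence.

  t0 'y' -> {0,4}, take 0 (start)
  t1 'y' -> {0,4}, take 4 (0->4 ok)
  t2 'x' -> {1,2,3}, take 2 (4->2 ok)
  t3 'y' -> {0,4}, take 0 (2->0 ok)
  t4 'y' -> {0,4}, take 0 (0->0 ok)
  t5 'x' -> {1,2,3}, take 1 (0->1 ok)
  t6 'y' -> {0,4}, take 4 (1->4 ok)
  t7 'y' -> {0,4}, take 4 (4->4 ok)
  t8 'x' -> {1,2,3}, take 1 (4->1 ok)
  t9 'y' -> {0,4}, take 0 (1->0 ok)
  t10 'x' -> {1,2,3}, take 1 (0->1 ok)
  t11 'y' -> {0,4}, take 0 (1->0 ok)
  t12 'y' -> {0,4}, take 0 (0->0 ok)
  t13 'y' -> {0,4}, take 0 (0->0 ok)
  t14 'x' -> {1,2,3}, take 1 (0->1 ok)
  t15 'y' -> {0,4}, take 0 (1->0 ok)
  t16 'x' -> {1,2,3}, take 1 (0->1 ok)
  t17 'y' -> {0,4}, take 4 (1->4 ok)
  t18 'y' -> {0,4}, take 4 (4->4 ok)
  t19 'x' -> {1,2,3}, take 1 (4->1 ok)
  t20 'y' -> {0,4}, take 0 (1->0 ok)
  t21 'x' -> {1,2,3}, take 2 (0->2 ok)
  t22 'y' -> {0,4}, take 4 (2->4 ok)
  t23 'x' -> {1,2,3}, take 2 (4->2 ok)
  t24 'x' -> {1,2,3}, take 3 (2->3 ok)
  t25 'x' -> {1,2,3}, take 1 (3->1 ok)
  t26 'y' -> {0,4}, take 4 (1->4 ok)
  t27 'y' -> {0,4}, take 4 (4->4 ok)

0,4,2,0,0,1,4,4,1,0,1,0,0,0,1,0,1,4,4,1,0,2,4,2,3,1,4,4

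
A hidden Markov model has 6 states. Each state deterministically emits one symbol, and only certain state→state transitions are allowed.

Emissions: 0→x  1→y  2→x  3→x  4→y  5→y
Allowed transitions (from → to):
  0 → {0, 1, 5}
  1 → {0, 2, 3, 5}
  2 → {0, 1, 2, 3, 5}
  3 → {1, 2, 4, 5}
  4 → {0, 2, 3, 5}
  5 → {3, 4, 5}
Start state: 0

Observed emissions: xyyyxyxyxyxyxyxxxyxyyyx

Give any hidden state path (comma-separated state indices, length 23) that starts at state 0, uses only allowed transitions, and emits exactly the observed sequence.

0,1,5,4,3,4,0,5,3,5,3,4,0,1,2,2,0,1,0,5,5,4,0

  0: obs=x cand={0,2,3} pick 0 [start]
  1: obs=y cand={1,4,5} pick 1 [0->1 ok]
  2: obs=y cand={1,4,5} pick 5 [1->5 ok]
  3: obs=y cand={1,4,5} pick 4 [5->4 ok]
  4: obs=x cand={0,2,3} pick 3 [4->3 ok]
  5: obs=y cand={1,4,5} pick 4 [3->4 ok]
  6: obs=x cand={0,2,3} pick 0 [4->0 ok]
  7: obs=y cand={1,4,5} pick 5 [0->5 ok]
  8: obs=x cand={0,2,3} pick 3 [5->3 ok]
  9: obs=y cand={1,4,5} pick 5 [3->5 ok]
  10: obs=x cand={0,2,3} pick 3 [5->3 ok]
  11: obs=y cand={1,4,5} pick 4 [3->4 ok]
  12: obs=x cand={0,2,3} pick 0 [4->0 ok]
  13: obs=y cand={1,4,5} pick 1 [0->1 ok]
  14: obs=x cand={0,2,3} pick 2 [1->2 ok]
  15: obs=x cand={0,2,3} pick 2 [2->2 ok]
  16: obs=x cand={0,2,3} pick 0 [2->0 ok]
  17: obs=y cand={1,4,5} pick 1 [0->1 ok]
  18: obs=x cand={0,2,3} pick 0 [1->0 ok]
  19: obs=y cand={1,4,5} pick 5 [0->5 ok]
  20: obs=y cand={1,4,5} pick 5 [5->5 ok]
  21: obs=y cand={1,4,5} pick 4 [5->4 ok]
  22: obs=x cand={0,2,3} pick 0 [4->0 ok]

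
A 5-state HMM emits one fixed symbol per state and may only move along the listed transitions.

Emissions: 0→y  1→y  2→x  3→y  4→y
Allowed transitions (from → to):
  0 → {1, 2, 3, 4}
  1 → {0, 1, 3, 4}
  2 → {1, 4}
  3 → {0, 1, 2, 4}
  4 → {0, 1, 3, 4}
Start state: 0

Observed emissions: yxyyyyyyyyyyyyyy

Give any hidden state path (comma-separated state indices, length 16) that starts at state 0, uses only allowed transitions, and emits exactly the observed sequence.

  [0] y  {0,1,3,4}  => 0  start
  [1] x  {2}  => 2  0->2 ok
  [2] y  {0,1,3,4}  => 4  2->4 ok
  [3] y  {0,1,3,4}  => 4  4->4 ok
  [4] y  {0,1,3,4}  => 1  4->1 ok
  [5] y  {0,1,3,4}  => 1  1->1 ok
  [6] y  {0,1,3,4}  => 3  1->3 ok
  [7] y  {0,1,3,4}  => 0  3->0 ok
  [8] y  {0,1,3,4}  => 3  0->3 ok
  [9] y  {0,1,3,4}  => 1  3->1 ok
  [10] y  {0,1,3,4}  => 0  1->0 ok
  [11] y  {0,1,3,4}  => 3  0->3 ok
  [12] y  {0,1,3,4}  => 4  3->4 ok
  [13] y  {0,1,3,4}  => 3  4->3 ok
  [14] y  {0,1,3,4}  => 4  3->4 ok
  [15] y  {0,1,3,4}  => 4  4->4 ok

0,2,4,4,1,1,3,0,3,1,0,3,4,3,4,4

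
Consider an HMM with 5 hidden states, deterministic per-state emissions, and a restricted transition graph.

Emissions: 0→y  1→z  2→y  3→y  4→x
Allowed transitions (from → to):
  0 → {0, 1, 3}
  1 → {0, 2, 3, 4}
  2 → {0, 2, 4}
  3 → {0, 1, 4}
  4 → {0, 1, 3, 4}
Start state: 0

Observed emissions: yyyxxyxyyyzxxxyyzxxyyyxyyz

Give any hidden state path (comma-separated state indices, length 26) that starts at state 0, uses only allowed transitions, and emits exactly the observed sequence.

  pos 0: y in {0,2,3}, choose 0; start
  pos 1: y in {0,2,3}, choose 0; 0->0 ok
  pos 2: y in {0,2,3}, choose 3; 0->3 ok
  pos 3: x in {4}, choose 4; 3->4 ok
  pos 4: x in {4}, choose 4; 4->4 ok
  pos 5: y in {0,2,3}, choose 3; 4->3 ok
  pos 6: x in {4}, choose 4; 3->4 ok
  pos 7: y in {0,2,3}, choose 0; 4->0 ok
  pos 8: y in {0,2,3}, choose 3; 0->3 ok
  pos 9: y in {0,2,3}, choose 0; 3->0 ok
  pos 10: z in {1}, choose 1; 0->1 ok
  pos 11: x in {4}, choose 4; 1->4 ok
  pos 12: x in {4}, choose 4; 4->4 ok
  pos 13: x in {4}, choose 4; 4->4 ok
  pos 14: y in {0,2,3}, choose 0; 4->0 ok
  pos 15: y in {0,2,3}, choose 0; 0->0 ok
  pos 16: z in {1}, choose 1; 0->1 ok
  pos 17: x in {4}, choose 4; 1->4 ok
  pos 18: x in {4}, choose 4; 4->4 ok
  pos 19: y in {0,2,3}, choose 3; 4->3 ok
  pos 20: y in {0,2,3}, choose 0; 3->0 ok
  pos 21: y in {0,2,3}, choose 3; 0->3 ok
  pos 22: x in {4}, choose 4; 3->4 ok
  pos 23: y in {0,2,3}, choose 0; 4->0 ok
  pos 24: y in {0,2,3}, choose 3; 0->3 ok
  pos 25: z in {1}, choose 1; 3->1 ok

0,0,3,4,4,3,4,0,3,0,1,4,4,4,0,0,1,4,4,3,0,3,4,0,3,1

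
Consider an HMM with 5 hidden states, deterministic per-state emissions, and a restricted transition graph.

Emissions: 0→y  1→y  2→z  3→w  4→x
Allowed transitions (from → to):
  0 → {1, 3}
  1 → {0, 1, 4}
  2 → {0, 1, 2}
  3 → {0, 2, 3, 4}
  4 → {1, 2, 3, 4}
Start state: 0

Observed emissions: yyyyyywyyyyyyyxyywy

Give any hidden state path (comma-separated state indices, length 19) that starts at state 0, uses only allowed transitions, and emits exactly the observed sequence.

  0: obs=y cand={0,1} pick 0 [start]
  1: obs=y cand={0,1} pick 1 [0->1 ok]
  2: obs=y cand={0,1} pick 0 [1->0 ok]
  3: obs=y cand={0,1} pick 1 [0->1 ok]
  4: obs=y cand={0,1} pick 1 [1->1 ok]
  5: obs=y cand={0,1} pick 0 [1->0 ok]
  6: obs=w cand={3} pick 3 [0->3 ok]
  7: obs=y cand={0,1} pick 0 [3->0 ok]
  8: obs=y cand={0,1} pick 1 [0->1 ok]
  9: obs=y cand={0,1} pick 0 [1->0 ok]
  10: obs=y cand={0,1} pick 1 [0->1 ok]
  11: obs=y cand={0,1} pick 0 [1->0 ok]
  12: obs=y cand={0,1} pick 1 [0->1 ok]
  13: obs=y cand={0,1} pick 1 [1->1 ok]
  14: obs=x cand={4} pick 4 [1->4 ok]
  15: obs=y cand={0,1} pick 1 [4->1 ok]
  16: obs=y cand={0,1} pick 0 [1->0 ok]
  17: obs=w cand={3} pick 3 [0->3 ok]
  18: obs=y cand={0,1} pick 0 [3->0 ok]

0,1,0,1,1,0,3,0,1,0,1,0,1,1,4,1,0,3,0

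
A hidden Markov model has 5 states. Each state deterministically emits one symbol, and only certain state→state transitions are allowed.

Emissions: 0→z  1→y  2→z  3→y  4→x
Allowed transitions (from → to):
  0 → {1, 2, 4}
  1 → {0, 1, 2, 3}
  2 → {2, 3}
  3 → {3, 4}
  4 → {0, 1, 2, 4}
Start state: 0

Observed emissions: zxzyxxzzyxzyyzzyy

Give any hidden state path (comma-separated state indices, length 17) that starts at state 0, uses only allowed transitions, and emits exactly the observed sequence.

0,4,2,3,4,4,2,2,3,4,0,1,1,2,2,3,3

  0: obs=z cand={0,2} pick 0 [start]
  1: obs=x cand={4} pick 4 [0->4 ok]
  2: obs=z cand={0,2} pick 2 [4->2 ok]
  3: obs=y cand={1,3} pick 3 [2->3 ok]
  4: obs=x cand={4} pick 4 [3->4 ok]
  5: obs=x cand={4} pick 4 [4->4 ok]
  6: obs=z cand={0,2} pick 2 [4->2 ok]
  7: obs=z cand={0,2} pick 2 [2->2 ok]
  8: obs=y cand={1,3} pick 3 [2->3 ok]
  9: obs=x cand={4} pick 4 [3->4 ok]
  10: obs=z cand={0,2} pick 0 [4->0 ok]
  11: obs=y cand={1,3} pick 1 [0->1 ok]
  12: obs=y cand={1,3} pick 1 [1->1 ok]
  13: obs=z cand={0,2} pick 2 [1->2 ok]
  14: obs=z cand={0,2} pick 2 [2->2 ok]
  15: obs=y cand={1,3} pick 3 [2->3 ok]
  16: obs=y cand={1,3} pick 3 [3->3 ok]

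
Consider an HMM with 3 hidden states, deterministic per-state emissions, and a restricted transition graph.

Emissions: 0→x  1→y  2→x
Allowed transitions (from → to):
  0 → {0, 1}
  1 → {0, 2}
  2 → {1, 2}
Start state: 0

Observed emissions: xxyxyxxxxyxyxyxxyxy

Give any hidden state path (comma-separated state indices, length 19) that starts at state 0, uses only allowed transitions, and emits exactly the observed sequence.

  [0] x  {0,2}  => 0  start
  [1] x  {0,2}  => 0  0->0 ok
  [2] y  {1}  => 1  0->1 ok
  [3] x  {0,2}  => 2  1->2 ok
  [4] y  {1}  => 1  2->1 ok
  [5] x  {0,2}  => 2  1->2 ok
  [6] x  {0,2}  => 2  2->2 ok
  [7] x  {0,2}  => 2  2->2 ok
  [8] x  {0,2}  => 2  2->2 ok
  [9] y  {1}  => 1  2->1 ok
  [10] x  {0,2}  => 0  1->0 ok
  [11] y  {1}  => 1  0->1 ok
  [12] x  {0,2}  => 2  1->2 ok
  [13] y  {1}  => 1  2->1 ok
  [14] x  {0,2}  => 2  1->2 ok
  [15] x  {0,2}  => 2  2->2 ok
  [16] y  {1}  => 1  2->1 ok
  [17] x  {0,2}  => 0  1->0 ok
  [18] y  {1}  => 1  0->1 ok

0,0,1,2,1,2,2,2,2,1,0,1,2,1,2,2,1,0,1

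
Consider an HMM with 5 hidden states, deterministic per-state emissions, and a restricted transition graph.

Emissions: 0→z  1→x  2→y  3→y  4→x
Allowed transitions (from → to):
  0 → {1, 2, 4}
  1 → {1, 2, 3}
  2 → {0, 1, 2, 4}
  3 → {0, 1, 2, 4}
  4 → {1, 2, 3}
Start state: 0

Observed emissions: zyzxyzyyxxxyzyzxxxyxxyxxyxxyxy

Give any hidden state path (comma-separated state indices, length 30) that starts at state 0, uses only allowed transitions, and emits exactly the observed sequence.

0,2,0,4,2,0,2,2,1,1,1,2,0,2,0,4,1,1,2,4,1,3,4,1,3,1,1,2,4,3

  t0 'z' -> {0}, take 0 (start)
  t1 'y' -> {2,3}, take 2 (0->2 ok)
  t2 'z' -> {0}, take 0 (2->0 ok)
  t3 'x' -> {1,4}, take 4 (0->4 ok)
  t4 'y' -> {2,3}, take 2 (4->2 ok)
  t5 'z' -> {0}, take 0 (2->0 ok)
  t6 'y' -> {2,3}, take 2 (0->2 ok)
  t7 'y' -> {2,3}, take 2 (2->2 ok)
  t8 'x' -> {1,4}, take 1 (2->1 ok)
  t9 'x' -> {1,4}, take 1 (1->1 ok)
  t10 'x' -> {1,4}, take 1 (1->1 ok)
  t11 'y' -> {2,3}, take 2 (1->2 ok)
  t12 'z' -> {0}, take 0 (2->0 ok)
  t13 'y' -> {2,3}, take 2 (0->2 ok)
  t14 'z' -> {0}, take 0 (2->0 ok)
  t15 'x' -> {1,4}, take 4 (0->4 ok)
  t16 'x' -> {1,4}, take 1 (4->1 ok)
  t17 'x' -> {1,4}, take 1 (1->1 ok)
  t18 'y' -> {2,3}, take 2 (1->2 ok)
  t19 'x' -> {1,4}, take 4 (2->4 ok)
  t20 'x' -> {1,4}, take 1 (4->1 ok)
  t21 'y' -> {2,3}, take 3 (1->3 ok)
  t22 'x' -> {1,4}, take 4 (3->4 ok)
  t23 'x' -> {1,4}, take 1 (4->1 ok)
  t24 'y' -> {2,3}, take 3 (1->3 ok)
  t25 'x' -> {1,4}, take 1 (3->1 ok)
  t26 'x' -> {1,4}, take 1 (1->1 ok)
  t27 'y' -> {2,3}, take 2 (1->2 ok)
  t28 'x' -> {1,4}, take 4 (2->4 ok)
  t29 'y' -> {2,3}, take 3 (4->3 ok)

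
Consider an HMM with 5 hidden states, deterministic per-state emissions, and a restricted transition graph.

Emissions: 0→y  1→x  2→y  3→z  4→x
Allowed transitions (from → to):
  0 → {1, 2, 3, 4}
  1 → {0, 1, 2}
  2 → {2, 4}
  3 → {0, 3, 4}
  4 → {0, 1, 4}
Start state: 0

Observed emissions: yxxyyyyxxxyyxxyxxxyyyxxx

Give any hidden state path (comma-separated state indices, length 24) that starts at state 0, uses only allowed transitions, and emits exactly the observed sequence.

0,4,1,0,2,2,2,4,4,4,0,2,4,4,0,1,1,1,0,2,2,4,4,4

  0: obs=y cand={0,2} pick 0 [start]
  1: obs=x cand={1,4} pick 4 [0->4 ok]
  2: obs=x cand={1,4} pick 1 [4->1 ok]
  3: obs=y cand={0,2} pick 0 [1->0 ok]
  4: obs=y cand={0,2} pick 2 [0->2 ok]
  5: obs=y cand={0,2} pick 2 [2->2 ok]
  6: obs=y cand={0,2} pick 2 [2->2 ok]
  7: obs=x cand={1,4} pick 4 [2->4 ok]
  8: obs=x cand={1,4} pick 4 [4->4 ok]
  9: obs=x cand={1,4} pick 4 [4->4 ok]
  10: obs=y cand={0,2} pick 0 [4->0 ok]
  11: obs=y cand={0,2} pick 2 [0->2 ok]
  12: obs=x cand={1,4} pick 4 [2->4 ok]
  13: obs=x cand={1,4} pick 4 [4->4 ok]
  14: obs=y cand={0,2} pick 0 [4->0 ok]
  15: obs=x cand={1,4} pick 1 [0->1 ok]
  16: obs=x cand={1,4} pick 1 [1->1 ok]
  17: obs=x cand={1,4} pick 1 [1->1 ok]
  18: obs=y cand={0,2} pick 0 [1->0 ok]
  19: obs=y cand={0,2} pick 2 [0->2 ok]
  20: obs=y cand={0,2} pick 2 [2->2 ok]
  21: obs=x cand={1,4} pick 4 [2->4 ok]
  22: obs=x cand={1,4} pick 4 [4->4 ok]
  23: obs=x cand={1,4} pick 4 [4->4 ok]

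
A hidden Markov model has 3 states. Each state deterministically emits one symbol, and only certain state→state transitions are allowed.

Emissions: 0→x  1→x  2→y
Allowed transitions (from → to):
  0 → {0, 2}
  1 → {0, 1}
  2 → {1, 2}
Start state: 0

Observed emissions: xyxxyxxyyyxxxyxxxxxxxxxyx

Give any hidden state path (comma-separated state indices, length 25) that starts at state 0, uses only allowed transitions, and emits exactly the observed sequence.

0,2,1,0,2,1,0,2,2,2,1,1,0,2,1,1,1,1,1,0,0,0,0,2,1

  0: obs=x cand={0,1} pick 0 [start]
  1: obs=y cand={2} pick 2 [0->2 ok]
  2: obs=x cand={0,1} pick 1 [2->1 ok]
  3: obs=x cand={0,1} pick 0 [1->0 ok]
  4: obs=y cand={2} pick 2 [0->2 ok]
  5: obs=x cand={0,1} pick 1 [2->1 ok]
  6: obs=x cand={0,1} pick 0 [1->0 ok]
  7: obs=y cand={2} pick 2 [0->2 ok]
  8: obs=y cand={2} pick 2 [2->2 ok]
  9: obs=y cand={2} pick 2 [2->2 ok]
  10: obs=x cand={0,1} pick 1 [2->1 ok]
  11: obs=x cand={0,1} pick 1 [1->1 ok]
  12: obs=x cand={0,1} pick 0 [1->0 ok]
  13: obs=y cand={2} pick 2 [0->2 ok]
  14: obs=x cand={0,1} pick 1 [2->1 ok]
  15: obs=x cand={0,1} pick 1 [1->1 ok]
  16: obs=x cand={0,1} pick 1 [1->1 ok]
  17: obs=x cand={0,1} pick 1 [1->1 ok]
  18: obs=x cand={0,1} pick 1 [1->1 ok]
  19: obs=x cand={0,1} pick 0 [1->0 ok]
  20: obs=x cand={0,1} pick 0 [0->0 ok]
  21: obs=x cand={0,1} pick 0 [0->0 ok]
  22: obs=x cand={0,1} pick 0 [0->0 ok]
  23: obs=y cand={2} pick 2 [0->2 ok]
  24: obs=x cand={0,1} pick 1 [2->1 ok]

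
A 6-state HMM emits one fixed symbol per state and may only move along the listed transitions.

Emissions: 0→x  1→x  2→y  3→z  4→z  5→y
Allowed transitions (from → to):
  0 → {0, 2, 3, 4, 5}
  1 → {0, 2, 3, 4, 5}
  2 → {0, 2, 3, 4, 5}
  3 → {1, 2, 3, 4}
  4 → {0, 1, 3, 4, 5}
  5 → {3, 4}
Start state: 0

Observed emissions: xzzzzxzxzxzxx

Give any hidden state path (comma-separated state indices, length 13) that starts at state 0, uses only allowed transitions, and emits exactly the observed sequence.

0,4,3,4,4,0,4,0,4,1,3,1,0

  0: obs=x cand={0,1} pick 0 [start]
  1: obs=z cand={3,4} pick 4 [0->4 ok]
  2: obs=z cand={3,4} pick 3 [4->3 ok]
  3: obs=z cand={3,4} pick 4 [3->4 ok]
  4: obs=z cand={3,4} pick 4 [4->4 ok]
  5: obs=x cand={0,1} pick 0 [4->0 ok]
  6: obs=z cand={3,4} pick 4 [0->4 ok]
  7: obs=x cand={0,1} pick 0 [4->0 ok]
  8: obs=z cand={3,4} pick 4 [0->4 ok]
  9: obs=x cand={0,1} pick 1 [4->1 ok]
  10: obs=z cand={3,4} pick 3 [1->3 ok]
  11: obs=x cand={0,1} pick 1 [3->1 ok]
  12: obs=x cand={0,1} pick 0 [1->0 ok]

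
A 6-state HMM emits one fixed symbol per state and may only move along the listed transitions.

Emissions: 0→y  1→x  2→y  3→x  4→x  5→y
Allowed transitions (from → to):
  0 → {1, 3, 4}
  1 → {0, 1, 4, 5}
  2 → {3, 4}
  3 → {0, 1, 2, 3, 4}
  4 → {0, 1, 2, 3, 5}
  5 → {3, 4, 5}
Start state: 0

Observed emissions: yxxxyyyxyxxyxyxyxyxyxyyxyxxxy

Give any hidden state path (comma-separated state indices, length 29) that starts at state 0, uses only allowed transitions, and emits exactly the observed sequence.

  0: obs=y cand={0,2,5} pick 0 [start]
  1: obs=x cand={1,3,4} pick 3 [0->3 ok]
  2: obs=x cand={1,3,4} pick 3 [3->3 ok]
  3: obs=x cand={1,3,4} pick 4 [3->4 ok]
  4: obs=y cand={0,2,5} pick 5 [4->5 ok]
  5: obs=y cand={0,2,5} pick 5 [5->5 ok]
  6: obs=y cand={0,2,5} pick 5 [5->5 ok]
  7: obs=x cand={1,3,4} pick 4 [5->4 ok]
  8: obs=y cand={0,2,5} pick 2 [4->2 ok]
  9: obs=x cand={1,3,4} pick 3 [2->3 ok]
  10: obs=x cand={1,3,4} pick 1 [3->1 ok]
  11: obs=y cand={0,2,5} pick 5 [1->5 ok]
  12: obs=x cand={1,3,4} pick 3 [5->3 ok]
  13: obs=y cand={0,2,5} pick 0 [3->0 ok]
  14: obs=x cand={1,3,4} pick 4 [0->4 ok]
  15: obs=y cand={0,2,5} pick 0 [4->0 ok]
  16: obs=x cand={1,3,4} pick 1 [0->1 ok]
  17: obs=y cand={0,2,5} pick 0 [1->0 ok]
  18: obs=x cand={1,3,4} pick 1 [0->1 ok]
  19: obs=y cand={0,2,5} pick 0 [1->0 ok]
  20: obs=x cand={1,3,4} pick 1 [0->1 ok]
  21: obs=y cand={0,2,5} pick 5 [1->5 ok]
  22: obs=y cand={0,2,5} pick 5 [5->5 ok]
  23: obs=x cand={1,3,4} pick 4 [5->4 ok]
  24: obs=y cand={0,2,5} pick 5 [4->5 ok]
  25: obs=x cand={1,3,4} pick 3 [5->3 ok]
  26: obs=x cand={1,3,4} pick 3 [3->3 ok]
  27: obs=x cand={1,3,4} pick 1 [3->1 ok]
  28: obs=y cand={0,2,5} pick 0 [1->0 ok]

0,3,3,4,5,5,5,4,2,3,1,5,3,0,4,0,1,0,1,0,1,5,5,4,5,3,3,1,0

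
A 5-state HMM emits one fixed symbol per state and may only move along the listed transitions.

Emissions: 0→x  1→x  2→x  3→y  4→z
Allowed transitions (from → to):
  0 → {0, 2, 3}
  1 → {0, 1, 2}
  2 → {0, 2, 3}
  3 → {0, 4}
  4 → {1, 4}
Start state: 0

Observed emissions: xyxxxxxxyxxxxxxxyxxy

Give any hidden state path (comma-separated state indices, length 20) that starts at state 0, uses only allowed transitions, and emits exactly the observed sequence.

0,3,0,0,2,2,0,2,3,0,2,0,0,2,0,2,3,0,0,3

  [0] x  {0,1,2}  => 0  start
  [1] y  {3}  => 3  0->3 ok
  [2] x  {0,1,2}  => 0  3->0 ok
  [3] x  {0,1,2}  => 0  0->0 ok
  [4] x  {0,1,2}  => 2  0->2 ok
  [5] x  {0,1,2}  => 2  2->2 ok
  [6] x  {0,1,2}  => 0  2->0 ok
  [7] x  {0,1,2}  => 2  0->2 ok
  [8] y  {3}  => 3  2->3 ok
  [9] x  {0,1,2}  => 0  3->0 ok
  [10] x  {0,1,2}  => 2  0->2 ok
  [11] x  {0,1,2}  => 0  2->0 ok
  [12] x  {0,1,2}  => 0  0->0 ok
  [13] x  {0,1,2}  => 2  0->2 ok
  [14] x  {0,1,2}  => 0  2->0 ok
  [15] x  {0,1,2}  => 2  0->2 ok
  [16] y  {3}  => 3  2->3 ok
  [17] x  {0,1,2}  => 0  3->0 ok
  [18] x  {0,1,2}  => 0  0->0 ok
  [19] y  {3}  => 3  0->3 ok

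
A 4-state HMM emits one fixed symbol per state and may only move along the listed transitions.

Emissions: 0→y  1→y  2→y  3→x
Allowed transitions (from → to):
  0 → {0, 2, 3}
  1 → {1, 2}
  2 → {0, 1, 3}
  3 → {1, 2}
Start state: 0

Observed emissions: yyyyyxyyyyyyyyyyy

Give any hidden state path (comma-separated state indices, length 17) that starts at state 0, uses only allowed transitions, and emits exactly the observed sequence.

0,0,0,0,2,3,1,2,1,2,0,2,1,1,1,2,0

  [0] y  {0,1,2}  => 0  start
  [1] y  {0,1,2}  => 0  0->0 ok
  [2] y  {0,1,2}  => 0  0->0 ok
  [3] y  {0,1,2}  => 0  0->0 ok
  [4] y  {0,1,2}  => 2  0->2 ok
  [5] x  {3}  => 3  2->3 ok
  [6] y  {0,1,2}  => 1  3->1 ok
  [7] y  {0,1,2}  => 2  1->2 ok
  [8] y  {0,1,2}  => 1  2->1 ok
  [9] y  {0,1,2}  => 2  1->2 ok
  [10] y  {0,1,2}  => 0  2->0 ok
  [11] y  {0,1,2}  => 2  0->2 ok
  [12] y  {0,1,2}  => 1  2->1 ok
  [13] y  {0,1,2}  => 1  1->1 ok
  [14] y  {0,1,2}  => 1  1->1 ok
  [15] y  {0,1,2}  => 2  1->2 ok
  [16] y  {0,1,2}  => 0  2->0 ok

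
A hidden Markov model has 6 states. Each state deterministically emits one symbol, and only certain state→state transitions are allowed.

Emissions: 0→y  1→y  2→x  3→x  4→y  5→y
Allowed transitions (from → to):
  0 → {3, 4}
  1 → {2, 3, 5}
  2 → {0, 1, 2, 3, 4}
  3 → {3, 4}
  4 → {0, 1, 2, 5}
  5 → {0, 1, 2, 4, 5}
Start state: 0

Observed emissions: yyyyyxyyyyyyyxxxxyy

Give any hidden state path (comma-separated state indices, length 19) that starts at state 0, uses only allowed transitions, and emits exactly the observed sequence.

  t0 'y' -> {0,1,4,5}, take 0 (start)
  t1 'y' -> {0,1,4,5}, take 4 (0->4 ok)
  t2 'y' -> {0,1,4,5}, take 5 (4->5 ok)
  t3 'y' -> {0,1,4,5}, take 5 (5->5 ok)
  t4 'y' -> {0,1,4,5}, take 0 (5->0 ok)
  t5 'x' -> {2,3}, take 3 (0->3 ok)
  t6 'y' -> {0,1,4,5}, take 4 (3->4 ok)
  t7 'y' -> {0,1,4,5}, take 1 (4->1 ok)
  t8 'y' -> {0,1,4,5}, take 5 (1->5 ok)
  t9 'y' -> {0,1,4,5}, take 1 (5->1 ok)
  t10 'y' -> {0,1,4,5}, take 5 (1->5 ok)
  t11 'y' -> {0,1,4,5}, take 5 (5->5 ok)
  t12 'y' -> {0,1,4,5}, take 1 (5->1 ok)
  t13 'x' -> {2,3}, take 3 (1->3 ok)
  t14 'x' -> {2,3}, take 3 (3->3 ok)
  t15 'x' -> {2,3}, take 3 (3->3 ok)
  t16 'x' -> {2,3}, take 3 (3->3 ok)
  t17 'y' -> {0,1,4,5}, take 4 (3->4 ok)
  t18 'y' -> {0,1,4,5}, take 5 (4->5 ok)

0,4,5,5,0,3,4,1,5,1,5,5,1,3,3,3,3,4,5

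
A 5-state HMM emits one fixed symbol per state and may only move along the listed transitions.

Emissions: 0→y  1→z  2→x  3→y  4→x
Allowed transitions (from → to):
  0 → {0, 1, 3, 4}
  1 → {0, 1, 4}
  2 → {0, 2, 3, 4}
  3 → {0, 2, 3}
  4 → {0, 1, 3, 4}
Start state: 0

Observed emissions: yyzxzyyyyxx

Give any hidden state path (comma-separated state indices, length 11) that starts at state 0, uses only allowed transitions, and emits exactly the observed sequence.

0,0,1,4,1,0,3,0,0,4,4

  0: obs=y cand={0,3} pick 0 [start]
  1: obs=y cand={0,3} pick 0 [0->0 ok]
  2: obs=z cand={1} pick 1 [0->1 ok]
  3: obs=x cand={2,4} pick 4 [1->4 ok]
  4: obs=z cand={1} pick 1 [4->1 ok]
  5: obs=y cand={0,3} pick 0 [1->0 ok]
  6: obs=y cand={0,3} pick 3 [0->3 ok]
  7: obs=y cand={0,3} pick 0 [3->0 ok]
  8: obs=y cand={0,3} pick 0 [0->0 ok]
  9: obs=x cand={2,4} pick 4 [0->4 ok]
  10: obs=x cand={2,4} pick 4 [4->4 ok]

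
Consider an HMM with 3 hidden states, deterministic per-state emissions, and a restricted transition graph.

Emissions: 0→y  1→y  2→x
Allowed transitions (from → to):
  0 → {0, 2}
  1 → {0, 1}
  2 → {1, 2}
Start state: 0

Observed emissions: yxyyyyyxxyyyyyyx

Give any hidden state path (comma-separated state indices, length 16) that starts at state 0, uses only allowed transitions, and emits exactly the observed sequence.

  [0] y  {0,1}  => 0  start
  [1] x  {2}  => 2  0->2 ok
  [2] y  {0,1}  => 1  2->1 ok
  [3] y  {0,1}  => 1  1->1 ok
  [4] y  {0,1}  => 1  1->1 ok
  [5] y  {0,1}  => 1  1->1 ok
  [6] y  {0,1}  => 0  1->0 ok
  [7] x  {2}  => 2  0->2 ok
  [8] x  {2}  => 2  2->2 ok
  [9] y  {0,1}  => 1  2->1 ok
  [10] y  {0,1}  => 0  1->0 ok
  [11] y  {0,1}  => 0  0->0 ok
  [12] y  {0,1}  => 0  0->0 ok
  [13] y  {0,1}  => 0  0->0 ok
  [14] y  {0,1}  => 0  0->0 ok
  [15] x  {2}  => 2  0->2 ok

0,2,1,1,1,1,0,2,2,1,0,0,0,0,0,2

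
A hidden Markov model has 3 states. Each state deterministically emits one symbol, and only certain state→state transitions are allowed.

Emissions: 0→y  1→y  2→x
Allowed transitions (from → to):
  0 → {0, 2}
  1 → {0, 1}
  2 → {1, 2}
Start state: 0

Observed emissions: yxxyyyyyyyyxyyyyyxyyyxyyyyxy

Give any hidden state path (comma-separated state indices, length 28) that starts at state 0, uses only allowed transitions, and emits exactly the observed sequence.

0,2,2,1,1,1,1,1,1,0,0,2,1,1,1,0,0,2,1,1,0,2,1,1,0,0,2,1

  pos 0: y in {0,1}, choose 0; start
  pos 1: x in {2}, choose 2; 0->2 ok
  pos 2: x in {2}, choose 2; 2->2 ok
  pos 3: y in {0,1}, choose 1; 2->1 ok
  pos 4: y in {0,1}, choose 1; 1->1 ok
  pos 5: y in {0,1}, choose 1; 1->1 ok
  pos 6: y in {0,1}, choose 1; 1->1 ok
  pos 7: y in {0,1}, choose 1; 1->1 ok
  pos 8: y in {0,1}, choose 1; 1->1 ok
  pos 9: y in {0,1}, choose 0; 1->0 ok
  pos 10: y in {0,1}, choose 0; 0->0 ok
  pos 11: x in {2}, choose 2; 0->2 ok
  pos 12: y in {0,1}, choose 1; 2->1 ok
  pos 13: y in {0,1}, choose 1; 1->1 ok
  pos 14: y in {0,1}, choose 1; 1->1 ok
  pos 15: y in {0,1}, choose 0; 1->0 ok
  pos 16: y in {0,1}, choose 0; 0->0 ok
  pos 17: x in {2}, choose 2; 0->2 ok
  pos 18: y in {0,1}, choose 1; 2->1 ok
  pos 19: y in {0,1}, choose 1; 1->1 ok
  pos 20: y in {0,1}, choose 0; 1->0 ok
  pos 21: x in {2}, choose 2; 0->2 ok
  pos 22: y in {0,1}, choose 1; 2->1 ok
  pos 23: y in {0,1}, choose 1; 1->1 ok
  pos 24: y in {0,1}, choose 0; 1->0 ok
  pos 25: y in {0,1}, choose 0; 0->0 ok
  pos 26: x in {2}, choose 2; 0->2 ok
  pos 27: y in {0,1}, choose 1; 2->1 ok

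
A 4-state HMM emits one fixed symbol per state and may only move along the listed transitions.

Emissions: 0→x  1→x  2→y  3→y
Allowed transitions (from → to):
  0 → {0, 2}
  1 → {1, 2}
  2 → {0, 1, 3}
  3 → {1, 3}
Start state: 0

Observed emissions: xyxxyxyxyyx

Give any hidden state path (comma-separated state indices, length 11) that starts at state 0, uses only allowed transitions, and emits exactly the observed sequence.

0,2,1,1,2,1,2,1,2,3,1

  t0 'x' -> {0,1}, take 0 (start)
  t1 'y' -> {2,3}, take 2 (0->2 ok)
  t2 'x' -> {0,1}, take 1 (2->1 ok)
  t3 'x' -> {0,1}, take 1 (1->1 ok)
  t4 'y' -> {2,3}, take 2 (1->2 ok)
  t5 'x' -> {0,1}, take 1 (2->1 ok)
  t6 'y' -> {2,3}, take 2 (1->2 ok)
  t7 'x' -> {0,1}, take 1 (2->1 ok)
  t8 'y' -> {2,3}, take 2 (1->2 ok)
  t9 'y' -> {2,3}, take 3 (2->3 ok)
  t10 'x' -> {0,1}, take 1 (3->1 ok)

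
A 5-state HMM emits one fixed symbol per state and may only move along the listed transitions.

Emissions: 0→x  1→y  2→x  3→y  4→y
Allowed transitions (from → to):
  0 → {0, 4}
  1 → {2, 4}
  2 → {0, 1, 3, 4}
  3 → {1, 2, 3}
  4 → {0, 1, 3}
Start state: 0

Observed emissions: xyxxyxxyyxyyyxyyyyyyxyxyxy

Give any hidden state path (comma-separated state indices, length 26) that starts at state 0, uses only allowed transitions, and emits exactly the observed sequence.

  pos 0: x in {0,2}, choose 0; start
  pos 1: y in {1,3,4}, choose 4; 0->4 ok
  pos 2: x in {0,2}, choose 0; 4->0 ok
  pos 3: x in {0,2}, choose 0; 0->0 ok
  pos 4: y in {1,3,4}, choose 4; 0->4 ok
  pos 5: x in {0,2}, choose 0; 4->0 ok
  pos 6: x in {0,2}, choose 0; 0->0 ok
  pos 7: y in {1,3,4}, choose 4; 0->4 ok
  pos 8: y in {1,3,4}, choose 3; 4->3 ok
  pos 9: x in {0,2}, choose 2; 3->2 ok
  pos 10: y in {1,3,4}, choose 4; 2->4 ok
  pos 11: y in {1,3,4}, choose 3; 4->3 ok
  pos 12: y in {1,3,4}, choose 1; 3->1 ok
  pos 13: x in {0,2}, choose 2; 1->2 ok
  pos 14: y in {1,3,4}, choose 4; 2->4 ok
  pos 15: y in {1,3,4}, choose 1; 4->1 ok
  pos 16: y in {1,3,4}, choose 4; 1->4 ok
  pos 17: y in {1,3,4}, choose 3; 4->3 ok
  pos 18: y in {1,3,4}, choose 3; 3->3 ok
  pos 19: y in {1,3,4}, choose 3; 3->3 ok
  pos 20: x in {0,2}, choose 2; 3->2 ok
  pos 21: y in {1,3,4}, choose 4; 2->4 ok
  pos 22: x in {0,2}, choose 0; 4->0 ok
  pos 23: y in {1,3,4}, choose 4; 0->4 ok
  pos 24: x in {0,2}, choose 0; 4->0 ok
  pos 25: y in {1,3,4}, choose 4; 0->4 ok

0,4,0,0,4,0,0,4,3,2,4,3,1,2,4,1,4,3,3,3,2,4,0,4,0,4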